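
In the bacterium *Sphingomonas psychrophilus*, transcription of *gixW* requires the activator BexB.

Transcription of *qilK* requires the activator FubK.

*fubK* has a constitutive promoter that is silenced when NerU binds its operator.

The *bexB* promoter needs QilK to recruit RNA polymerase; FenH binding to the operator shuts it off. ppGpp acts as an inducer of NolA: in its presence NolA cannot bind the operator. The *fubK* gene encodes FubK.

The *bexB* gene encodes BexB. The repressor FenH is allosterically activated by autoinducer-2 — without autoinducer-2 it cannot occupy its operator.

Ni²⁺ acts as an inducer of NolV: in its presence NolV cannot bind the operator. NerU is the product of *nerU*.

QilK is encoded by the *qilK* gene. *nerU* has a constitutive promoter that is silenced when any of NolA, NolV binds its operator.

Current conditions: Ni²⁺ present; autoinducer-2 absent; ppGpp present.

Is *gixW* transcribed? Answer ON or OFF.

OFF

ppGpp is present, so NolA is inactive.
Ni²⁺ is present, so NolV is inactive.
With no repressor bound, *nerU* is transcribed.
So NerU is produced and active.
With repressor NerU bound, *fubK* is not transcribed.
So FubK is not produced.
Required activator FubK is absent, so *qilK* is not transcribed.
So QilK is not produced.
Autoinducer-2 is absent, so FenH is inactive.
Required activator QilK is absent, so *bexB* is not transcribed.
So BexB is not produced.
Required activator BexB is absent, so *gixW* is not transcribed.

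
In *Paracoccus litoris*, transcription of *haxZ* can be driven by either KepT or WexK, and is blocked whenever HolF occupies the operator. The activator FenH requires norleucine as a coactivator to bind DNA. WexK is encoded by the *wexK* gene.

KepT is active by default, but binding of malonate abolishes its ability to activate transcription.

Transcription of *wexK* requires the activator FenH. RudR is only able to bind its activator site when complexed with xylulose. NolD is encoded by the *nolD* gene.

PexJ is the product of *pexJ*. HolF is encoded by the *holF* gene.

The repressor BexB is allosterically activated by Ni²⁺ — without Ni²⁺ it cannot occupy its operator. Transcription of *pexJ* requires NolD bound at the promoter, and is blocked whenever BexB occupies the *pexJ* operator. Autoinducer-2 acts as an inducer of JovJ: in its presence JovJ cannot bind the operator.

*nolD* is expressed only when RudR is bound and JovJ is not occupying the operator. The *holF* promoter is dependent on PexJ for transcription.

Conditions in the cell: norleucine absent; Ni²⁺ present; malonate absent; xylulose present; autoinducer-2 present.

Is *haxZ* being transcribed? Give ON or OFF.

ON

Malonate is absent, so KepT is active.
Autoinducer-2 is present, so JovJ is inactive.
Xylulose is present, so RudR is active.
No repressor is bound and RudR is active, so *nolD* is transcribed.
So NolD is produced and active.
Ni²⁺ is present, so BexB is active.
With repressor BexB bound, *pexJ* is not transcribed.
So PexJ is not produced.
Required activator PexJ is absent, so *holF* is not transcribed.
So HolF is not produced.
Norleucine is absent, so FenH is inactive.
Required activator FenH is absent, so *wexK* is not transcribed.
So WexK is not produced.
Activator KepT is present, so *haxZ* is transcribed.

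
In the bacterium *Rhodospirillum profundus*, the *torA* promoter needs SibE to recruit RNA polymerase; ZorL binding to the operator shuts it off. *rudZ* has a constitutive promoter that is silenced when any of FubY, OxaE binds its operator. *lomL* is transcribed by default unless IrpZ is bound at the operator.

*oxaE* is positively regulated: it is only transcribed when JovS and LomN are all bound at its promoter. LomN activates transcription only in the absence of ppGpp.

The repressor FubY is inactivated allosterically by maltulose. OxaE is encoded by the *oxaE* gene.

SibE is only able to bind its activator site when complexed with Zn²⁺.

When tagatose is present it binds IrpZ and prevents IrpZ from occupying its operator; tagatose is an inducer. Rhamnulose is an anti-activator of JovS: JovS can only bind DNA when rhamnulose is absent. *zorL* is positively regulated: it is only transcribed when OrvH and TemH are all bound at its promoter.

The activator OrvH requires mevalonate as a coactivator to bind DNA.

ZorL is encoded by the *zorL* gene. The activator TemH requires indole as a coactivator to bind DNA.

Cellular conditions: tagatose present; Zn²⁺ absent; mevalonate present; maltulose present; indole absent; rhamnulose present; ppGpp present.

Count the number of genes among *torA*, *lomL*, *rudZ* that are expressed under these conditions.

Mevalonate is present, so OrvH is active.
Indole is absent, so TemH is inactive.
Required activator TemH is absent, so *zorL* is not transcribed.
So ZorL is not produced.
Zn²⁺ is absent, so SibE is inactive.
Required activator SibE is absent, so *torA* is not transcribed.
→ *torA* is OFF.
Tagatose is present, so IrpZ is inactive.
With no repressor bound, *lomL* is transcribed.
→ *lomL* is ON.
Maltulose is present, so FubY is inactive.
Rhamnulose is present, so JovS is inactive.
ppGpp is present, so LomN is inactive.
Required activator JovS is absent, so *oxaE* is not transcribed.
So OxaE is not produced.
With no repressor bound, *rudZ* is transcribed.
→ *rudZ* is ON.
2 of the 3 genes are transcribed.

2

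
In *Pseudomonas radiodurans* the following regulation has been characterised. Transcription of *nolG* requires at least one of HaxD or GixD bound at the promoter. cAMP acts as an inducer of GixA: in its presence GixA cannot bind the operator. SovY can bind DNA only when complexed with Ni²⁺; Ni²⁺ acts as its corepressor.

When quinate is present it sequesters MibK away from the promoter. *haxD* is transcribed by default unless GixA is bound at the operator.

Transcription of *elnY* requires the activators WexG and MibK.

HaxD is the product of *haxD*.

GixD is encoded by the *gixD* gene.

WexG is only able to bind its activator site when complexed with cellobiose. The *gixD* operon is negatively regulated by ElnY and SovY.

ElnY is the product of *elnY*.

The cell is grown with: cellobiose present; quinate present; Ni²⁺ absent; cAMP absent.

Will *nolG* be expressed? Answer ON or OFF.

cAMP is absent, so GixA is active.
With repressor GixA bound, *haxD* is not transcribed.
So HaxD is not produced.
Cellobiose is present, so WexG is active.
Quinate is present, so MibK is inactive.
Required activator MibK is absent, so *elnY* is not transcribed.
So ElnY is not produced.
Ni²⁺ is absent, so SovY is inactive.
With no repressor bound, *gixD* is transcribed.
So GixD is produced and active.
Activator GixD is present, so *nolG* is transcribed.

ON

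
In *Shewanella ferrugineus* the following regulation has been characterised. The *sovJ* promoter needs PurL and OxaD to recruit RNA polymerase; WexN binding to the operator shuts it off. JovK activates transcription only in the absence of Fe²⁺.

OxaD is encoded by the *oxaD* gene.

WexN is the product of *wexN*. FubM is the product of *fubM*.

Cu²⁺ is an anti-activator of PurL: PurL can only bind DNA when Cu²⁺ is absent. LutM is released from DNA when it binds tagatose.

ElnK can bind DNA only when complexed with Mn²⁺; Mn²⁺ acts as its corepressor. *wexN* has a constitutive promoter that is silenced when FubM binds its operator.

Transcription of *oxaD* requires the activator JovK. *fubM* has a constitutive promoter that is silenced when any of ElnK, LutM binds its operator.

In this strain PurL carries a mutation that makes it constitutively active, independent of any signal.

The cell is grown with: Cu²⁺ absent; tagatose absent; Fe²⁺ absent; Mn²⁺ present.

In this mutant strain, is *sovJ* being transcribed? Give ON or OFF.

OFF

PurL is constitutively active in this strain.
Fe²⁺ is absent, so JovK is active.
No repressor is bound and JovK is active, so *oxaD* is transcribed.
So OxaD is produced and active.
Mn²⁺ is present, so ElnK is active.
Tagatose is absent, so LutM is active.
With repressor ElnK bound, *fubM* is not transcribed.
So FubM is not produced.
With no repressor bound, *wexN* is transcribed.
So WexN is produced and active.
With repressor WexN bound, *sovJ* is not transcribed.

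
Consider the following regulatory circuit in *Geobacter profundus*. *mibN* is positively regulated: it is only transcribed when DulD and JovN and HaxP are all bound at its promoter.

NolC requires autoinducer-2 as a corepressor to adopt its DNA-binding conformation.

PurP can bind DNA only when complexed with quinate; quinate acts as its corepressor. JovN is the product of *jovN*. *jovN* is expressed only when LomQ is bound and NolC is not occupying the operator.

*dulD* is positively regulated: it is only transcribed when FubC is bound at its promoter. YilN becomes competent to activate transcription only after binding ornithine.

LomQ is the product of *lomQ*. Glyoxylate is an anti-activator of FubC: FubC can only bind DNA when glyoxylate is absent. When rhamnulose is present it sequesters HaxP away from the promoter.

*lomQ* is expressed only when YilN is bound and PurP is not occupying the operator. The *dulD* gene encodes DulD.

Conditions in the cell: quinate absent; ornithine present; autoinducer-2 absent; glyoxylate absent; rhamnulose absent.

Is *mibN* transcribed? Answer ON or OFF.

Glyoxylate is absent, so FubC is active.
No repressor is bound and FubC is active, so *dulD* is transcribed.
So DulD is produced and active.
Autoinducer-2 is absent, so NolC is inactive.
Quinate is absent, so PurP is inactive.
Ornithine is present, so YilN is active.
No repressor is bound and YilN is active, so *lomQ* is transcribed.
So LomQ is produced and active.
No repressor is bound and LomQ is active, so *jovN* is transcribed.
So JovN is produced and active.
Rhamnulose is absent, so HaxP is active.
No repressor is bound and DulD and JovN and HaxP are active, so *mibN* is transcribed.

ON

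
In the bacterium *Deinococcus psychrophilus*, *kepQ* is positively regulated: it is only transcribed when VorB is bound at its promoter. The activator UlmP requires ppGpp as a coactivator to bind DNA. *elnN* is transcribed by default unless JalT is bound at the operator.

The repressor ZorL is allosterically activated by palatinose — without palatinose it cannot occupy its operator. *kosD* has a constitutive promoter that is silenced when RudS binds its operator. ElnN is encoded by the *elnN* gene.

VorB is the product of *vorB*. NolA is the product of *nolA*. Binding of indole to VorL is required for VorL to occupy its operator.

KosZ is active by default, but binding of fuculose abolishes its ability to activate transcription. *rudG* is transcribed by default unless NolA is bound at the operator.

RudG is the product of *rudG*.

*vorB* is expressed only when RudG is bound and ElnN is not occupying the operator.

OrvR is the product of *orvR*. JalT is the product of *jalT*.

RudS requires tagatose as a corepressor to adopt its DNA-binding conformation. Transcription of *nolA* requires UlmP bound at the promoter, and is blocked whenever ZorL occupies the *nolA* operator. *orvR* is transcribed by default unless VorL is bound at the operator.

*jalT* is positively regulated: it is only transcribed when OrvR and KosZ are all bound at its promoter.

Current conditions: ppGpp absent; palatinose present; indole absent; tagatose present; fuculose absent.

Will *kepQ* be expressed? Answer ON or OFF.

Indole is absent, so VorL is inactive.
With no repressor bound, *orvR* is transcribed.
So OrvR is produced and active.
Fuculose is absent, so KosZ is active.
No repressor is bound and OrvR and KosZ are active, so *jalT* is transcribed.
So JalT is produced and active.
With repressor JalT bound, *elnN* is not transcribed.
So ElnN is not produced.
Palatinose is present, so ZorL is active.
ppGpp is absent, so UlmP is inactive.
With repressor ZorL bound, *nolA* is not transcribed.
So NolA is not produced.
With no repressor bound, *rudG* is transcribed.
So RudG is produced and active.
No repressor is bound and RudG is active, so *vorB* is transcribed.
So VorB is produced and active.
No repressor is bound and VorB is active, so *kepQ* is transcribed.

ON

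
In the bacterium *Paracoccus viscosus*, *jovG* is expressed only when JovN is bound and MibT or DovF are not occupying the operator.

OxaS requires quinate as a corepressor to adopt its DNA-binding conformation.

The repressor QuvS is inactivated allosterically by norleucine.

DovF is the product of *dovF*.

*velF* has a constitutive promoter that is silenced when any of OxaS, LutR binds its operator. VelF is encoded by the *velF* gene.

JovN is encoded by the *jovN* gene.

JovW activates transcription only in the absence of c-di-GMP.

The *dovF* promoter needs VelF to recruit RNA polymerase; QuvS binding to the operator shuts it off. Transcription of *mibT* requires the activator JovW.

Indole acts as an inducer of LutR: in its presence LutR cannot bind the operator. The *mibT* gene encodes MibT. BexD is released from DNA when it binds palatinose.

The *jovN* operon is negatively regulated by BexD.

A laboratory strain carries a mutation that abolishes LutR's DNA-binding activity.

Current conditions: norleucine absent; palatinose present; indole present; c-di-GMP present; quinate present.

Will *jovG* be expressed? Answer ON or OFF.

ON

c-di-GMP is present, so JovW is inactive.
Required activator JovW is absent, so *mibT* is not transcribed.
So MibT is not produced.
Palatinose is present, so BexD is inactive.
With no repressor bound, *jovN* is transcribed.
So JovN is produced and active.
Norleucine is absent, so QuvS is active.
Quinate is present, so OxaS is active.
LutR is non-functional in this strain, so it has no effect.
With repressor OxaS bound, *velF* is not transcribed.
So VelF is not produced.
With repressor QuvS bound, *dovF* is not transcribed.
So DovF is not produced.
No repressor is bound and JovN is active, so *jovG* is transcribed.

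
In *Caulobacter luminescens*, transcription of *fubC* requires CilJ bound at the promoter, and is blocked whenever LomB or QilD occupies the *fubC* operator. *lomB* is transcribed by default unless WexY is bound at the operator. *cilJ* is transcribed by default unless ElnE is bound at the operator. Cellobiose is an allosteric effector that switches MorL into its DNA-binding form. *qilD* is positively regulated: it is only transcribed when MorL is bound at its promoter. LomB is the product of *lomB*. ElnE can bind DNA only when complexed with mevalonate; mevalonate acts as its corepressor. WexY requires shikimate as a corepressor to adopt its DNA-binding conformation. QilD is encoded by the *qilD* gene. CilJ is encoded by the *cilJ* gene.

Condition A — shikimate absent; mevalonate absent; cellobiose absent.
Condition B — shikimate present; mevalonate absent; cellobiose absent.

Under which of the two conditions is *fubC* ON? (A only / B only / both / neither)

B only

Condition A:
Shikimate is absent, so WexY is inactive.
With no repressor bound, *lomB* is transcribed.
So LomB is produced and active.
Mevalonate is absent, so ElnE is inactive.
With no repressor bound, *cilJ* is transcribed.
So CilJ is produced and active.
Cellobiose is absent, so MorL is inactive.
Required activator MorL is absent, so *qilD* is not transcribed.
So QilD is not produced.
With repressor LomB bound, *fubC* is not transcribed.
→ *fubC* is OFF in A.
Condition B:
Shikimate is present, so WexY is active.
With repressor WexY bound, *lomB* is not transcribed.
So LomB is not produced.
Mevalonate is absent, so ElnE is inactive.
With no repressor bound, *cilJ* is transcribed.
So CilJ is produced and active.
Cellobiose is absent, so MorL is inactive.
Required activator MorL is absent, so *qilD* is not transcribed.
So QilD is not produced.
No repressor is bound and CilJ is active, so *fubC* is transcribed.
→ *fubC* is ON in B.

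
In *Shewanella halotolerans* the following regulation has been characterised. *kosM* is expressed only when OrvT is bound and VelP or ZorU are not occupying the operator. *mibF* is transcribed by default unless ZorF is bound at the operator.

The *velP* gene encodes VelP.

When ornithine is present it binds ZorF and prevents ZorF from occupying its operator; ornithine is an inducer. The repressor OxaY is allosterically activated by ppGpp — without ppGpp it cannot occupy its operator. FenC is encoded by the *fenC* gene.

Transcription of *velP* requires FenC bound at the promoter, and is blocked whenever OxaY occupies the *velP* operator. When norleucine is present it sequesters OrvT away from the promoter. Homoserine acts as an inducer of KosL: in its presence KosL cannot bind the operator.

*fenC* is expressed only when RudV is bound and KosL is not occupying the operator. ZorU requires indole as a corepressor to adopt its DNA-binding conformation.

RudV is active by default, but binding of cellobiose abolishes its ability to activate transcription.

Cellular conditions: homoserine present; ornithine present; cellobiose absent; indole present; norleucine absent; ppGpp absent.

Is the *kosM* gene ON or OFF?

OFF

ppGpp is absent, so OxaY is inactive.
Homoserine is present, so KosL is inactive.
Cellobiose is absent, so RudV is active.
No repressor is bound and RudV is active, so *fenC* is transcribed.
So FenC is produced and active.
No repressor is bound and FenC is active, so *velP* is transcribed.
So VelP is produced and active.
Indole is present, so ZorU is active.
Norleucine is absent, so OrvT is active.
With repressor VelP bound, *kosM* is not transcribed.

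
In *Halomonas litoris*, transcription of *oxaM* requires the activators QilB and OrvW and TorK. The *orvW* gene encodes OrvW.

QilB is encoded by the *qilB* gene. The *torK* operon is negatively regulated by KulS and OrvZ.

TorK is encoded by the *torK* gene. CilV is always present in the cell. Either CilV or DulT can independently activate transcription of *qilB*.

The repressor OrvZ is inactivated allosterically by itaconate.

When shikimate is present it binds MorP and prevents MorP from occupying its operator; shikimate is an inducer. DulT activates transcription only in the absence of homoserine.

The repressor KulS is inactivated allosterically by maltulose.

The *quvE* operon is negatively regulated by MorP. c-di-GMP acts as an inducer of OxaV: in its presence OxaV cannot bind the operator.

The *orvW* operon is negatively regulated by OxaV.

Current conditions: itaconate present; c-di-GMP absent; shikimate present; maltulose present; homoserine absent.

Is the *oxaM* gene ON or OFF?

OFF

CilV is produced constitutively and is active.
Homoserine is absent, so DulT is active.
Activator CilV is present, so *qilB* is transcribed.
So QilB is produced and active.
c-di-GMP is absent, so OxaV is active.
With repressor OxaV bound, *orvW* is not transcribed.
So OrvW is not produced.
Maltulose is present, so KulS is inactive.
Itaconate is present, so OrvZ is inactive.
With no repressor bound, *torK* is transcribed.
So TorK is produced and active.
Required activator OrvW is absent, so *oxaM* is not transcribed.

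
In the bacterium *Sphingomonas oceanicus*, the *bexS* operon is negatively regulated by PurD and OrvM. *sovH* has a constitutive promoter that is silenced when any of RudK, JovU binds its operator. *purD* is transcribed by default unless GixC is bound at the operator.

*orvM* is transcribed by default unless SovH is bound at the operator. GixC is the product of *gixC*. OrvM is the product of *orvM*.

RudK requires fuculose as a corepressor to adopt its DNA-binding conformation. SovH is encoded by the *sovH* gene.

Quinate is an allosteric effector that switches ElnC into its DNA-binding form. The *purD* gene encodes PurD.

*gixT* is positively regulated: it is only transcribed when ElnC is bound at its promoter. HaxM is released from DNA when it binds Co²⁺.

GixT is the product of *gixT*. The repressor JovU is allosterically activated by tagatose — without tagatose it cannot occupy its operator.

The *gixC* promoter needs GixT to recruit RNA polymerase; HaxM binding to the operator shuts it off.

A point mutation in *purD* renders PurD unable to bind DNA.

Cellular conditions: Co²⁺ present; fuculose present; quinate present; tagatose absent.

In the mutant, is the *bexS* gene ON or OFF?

OFF

PurD is non-functional in this strain, so it has no effect.
Fuculose is present, so RudK is active.
Tagatose is absent, so JovU is inactive.
With repressor RudK bound, *sovH* is not transcribed.
So SovH is not produced.
With no repressor bound, *orvM* is transcribed.
So OrvM is produced and active.
With repressor OrvM bound, *bexS* is not transcribed.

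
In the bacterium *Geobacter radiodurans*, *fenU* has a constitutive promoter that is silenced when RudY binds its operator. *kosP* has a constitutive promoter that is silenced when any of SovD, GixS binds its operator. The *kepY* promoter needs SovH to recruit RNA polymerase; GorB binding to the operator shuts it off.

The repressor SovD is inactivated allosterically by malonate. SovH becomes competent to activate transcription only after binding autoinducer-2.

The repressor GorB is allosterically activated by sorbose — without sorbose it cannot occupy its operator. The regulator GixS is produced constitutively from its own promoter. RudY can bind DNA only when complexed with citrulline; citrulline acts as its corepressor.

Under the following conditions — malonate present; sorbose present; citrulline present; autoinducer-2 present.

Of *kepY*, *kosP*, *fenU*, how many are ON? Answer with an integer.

Autoinducer-2 is present, so SovH is active.
Sorbose is present, so GorB is active.
With repressor GorB bound, *kepY* is not transcribed.
→ *kepY* is OFF.
Malonate is present, so SovD is inactive.
GixS is produced constitutively and is active.
With repressor GixS bound, *kosP* is not transcribed.
→ *kosP* is OFF.
Citrulline is present, so RudY is active.
With repressor RudY bound, *fenU* is not transcribed.
→ *fenU* is OFF.
0 of the 3 genes are transcribed.

0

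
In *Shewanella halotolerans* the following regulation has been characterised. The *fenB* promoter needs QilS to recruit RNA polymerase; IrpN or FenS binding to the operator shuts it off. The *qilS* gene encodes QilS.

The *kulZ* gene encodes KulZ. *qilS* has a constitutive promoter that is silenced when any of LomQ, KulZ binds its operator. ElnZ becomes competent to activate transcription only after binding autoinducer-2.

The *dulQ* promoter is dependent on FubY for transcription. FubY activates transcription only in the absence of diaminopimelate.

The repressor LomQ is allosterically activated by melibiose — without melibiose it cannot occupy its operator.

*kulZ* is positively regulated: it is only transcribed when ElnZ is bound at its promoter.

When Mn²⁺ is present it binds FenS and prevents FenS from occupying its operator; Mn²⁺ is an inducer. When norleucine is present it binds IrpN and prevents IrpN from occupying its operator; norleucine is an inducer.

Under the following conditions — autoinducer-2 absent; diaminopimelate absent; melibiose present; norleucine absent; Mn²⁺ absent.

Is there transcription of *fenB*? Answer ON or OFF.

OFF

Melibiose is present, so LomQ is active.
Autoinducer-2 is absent, so ElnZ is inactive.
Required activator ElnZ is absent, so *kulZ* is not transcribed.
So KulZ is not produced.
With repressor LomQ bound, *qilS* is not transcribed.
So QilS is not produced.
Norleucine is absent, so IrpN is active.
Mn²⁺ is absent, so FenS is active.
With repressor IrpN bound, *fenB* is not transcribed.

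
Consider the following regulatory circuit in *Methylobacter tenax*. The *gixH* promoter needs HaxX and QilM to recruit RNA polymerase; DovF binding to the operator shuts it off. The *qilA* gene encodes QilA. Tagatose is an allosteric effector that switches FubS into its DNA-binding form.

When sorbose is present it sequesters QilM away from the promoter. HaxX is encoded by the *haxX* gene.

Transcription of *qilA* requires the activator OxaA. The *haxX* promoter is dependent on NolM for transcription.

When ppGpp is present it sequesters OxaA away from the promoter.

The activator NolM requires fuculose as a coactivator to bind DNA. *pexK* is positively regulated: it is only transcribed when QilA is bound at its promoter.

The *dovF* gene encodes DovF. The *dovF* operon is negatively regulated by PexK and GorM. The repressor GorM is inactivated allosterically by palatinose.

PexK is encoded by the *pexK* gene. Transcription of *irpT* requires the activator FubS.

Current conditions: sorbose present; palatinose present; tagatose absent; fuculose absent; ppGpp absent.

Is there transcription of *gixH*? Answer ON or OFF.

OFF

ppGpp is absent, so OxaA is active.
No repressor is bound and OxaA is active, so *qilA* is transcribed.
So QilA is produced and active.
No repressor is bound and QilA is active, so *pexK* is transcribed.
So PexK is produced and active.
Palatinose is present, so GorM is inactive.
With repressor PexK bound, *dovF* is not transcribed.
So DovF is not produced.
Fuculose is absent, so NolM is inactive.
Required activator NolM is absent, so *haxX* is not transcribed.
So HaxX is not produced.
Sorbose is present, so QilM is inactive.
Required activator HaxX is absent, so *gixH* is not transcribed.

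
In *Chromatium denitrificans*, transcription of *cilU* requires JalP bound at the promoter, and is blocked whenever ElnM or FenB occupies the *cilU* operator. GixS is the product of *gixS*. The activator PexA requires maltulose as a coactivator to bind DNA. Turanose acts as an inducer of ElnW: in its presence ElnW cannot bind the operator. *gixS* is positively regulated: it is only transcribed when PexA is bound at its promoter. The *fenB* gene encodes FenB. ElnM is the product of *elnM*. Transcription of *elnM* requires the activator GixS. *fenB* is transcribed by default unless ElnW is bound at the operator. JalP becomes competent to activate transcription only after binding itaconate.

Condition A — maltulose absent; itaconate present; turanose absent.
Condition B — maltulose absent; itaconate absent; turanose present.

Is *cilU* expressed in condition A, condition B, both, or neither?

A only

Condition A:
Maltulose is absent, so PexA is inactive.
Required activator PexA is absent, so *gixS* is not transcribed.
So GixS is not produced.
Required activator GixS is absent, so *elnM* is not transcribed.
So ElnM is not produced.
Itaconate is present, so JalP is active.
Turanose is absent, so ElnW is active.
With repressor ElnW bound, *fenB* is not transcribed.
So FenB is not produced.
No repressor is bound and JalP is active, so *cilU* is transcribed.
→ *cilU* is ON in A.
Condition B:
Maltulose is absent, so PexA is inactive.
Required activator PexA is absent, so *gixS* is not transcribed.
So GixS is not produced.
Required activator GixS is absent, so *elnM* is not transcribed.
So ElnM is not produced.
Itaconate is absent, so JalP is inactive.
Turanose is present, so ElnW is inactive.
With no repressor bound, *fenB* is transcribed.
So FenB is produced and active.
With repressor FenB bound, *cilU* is not transcribed.
→ *cilU* is OFF in B.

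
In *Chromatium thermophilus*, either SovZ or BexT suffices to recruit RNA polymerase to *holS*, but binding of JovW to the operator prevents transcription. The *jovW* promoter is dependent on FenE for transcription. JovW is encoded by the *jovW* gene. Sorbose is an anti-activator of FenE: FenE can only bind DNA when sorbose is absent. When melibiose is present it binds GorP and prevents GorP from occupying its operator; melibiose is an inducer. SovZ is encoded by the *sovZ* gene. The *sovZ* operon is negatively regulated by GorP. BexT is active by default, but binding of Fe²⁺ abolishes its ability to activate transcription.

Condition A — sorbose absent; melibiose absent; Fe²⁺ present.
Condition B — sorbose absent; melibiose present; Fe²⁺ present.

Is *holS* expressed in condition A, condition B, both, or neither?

Condition A:
Sorbose is absent, so FenE is active.
No repressor is bound and FenE is active, so *jovW* is transcribed.
So JovW is produced and active.
Melibiose is absent, so GorP is active.
With repressor GorP bound, *sovZ* is not transcribed.
So SovZ is not produced.
Fe²⁺ is present, so BexT is inactive.
With repressor JovW bound, *holS* is not transcribed.
→ *holS* is OFF in A.
Condition B:
Sorbose is absent, so FenE is active.
No repressor is bound and FenE is active, so *jovW* is transcribed.
So JovW is produced and active.
Melibiose is present, so GorP is inactive.
With no repressor bound, *sovZ* is transcribed.
So SovZ is produced and active.
Fe²⁺ is present, so BexT is inactive.
With repressor JovW bound, *holS* is not transcribed.
→ *holS* is OFF in B.

neither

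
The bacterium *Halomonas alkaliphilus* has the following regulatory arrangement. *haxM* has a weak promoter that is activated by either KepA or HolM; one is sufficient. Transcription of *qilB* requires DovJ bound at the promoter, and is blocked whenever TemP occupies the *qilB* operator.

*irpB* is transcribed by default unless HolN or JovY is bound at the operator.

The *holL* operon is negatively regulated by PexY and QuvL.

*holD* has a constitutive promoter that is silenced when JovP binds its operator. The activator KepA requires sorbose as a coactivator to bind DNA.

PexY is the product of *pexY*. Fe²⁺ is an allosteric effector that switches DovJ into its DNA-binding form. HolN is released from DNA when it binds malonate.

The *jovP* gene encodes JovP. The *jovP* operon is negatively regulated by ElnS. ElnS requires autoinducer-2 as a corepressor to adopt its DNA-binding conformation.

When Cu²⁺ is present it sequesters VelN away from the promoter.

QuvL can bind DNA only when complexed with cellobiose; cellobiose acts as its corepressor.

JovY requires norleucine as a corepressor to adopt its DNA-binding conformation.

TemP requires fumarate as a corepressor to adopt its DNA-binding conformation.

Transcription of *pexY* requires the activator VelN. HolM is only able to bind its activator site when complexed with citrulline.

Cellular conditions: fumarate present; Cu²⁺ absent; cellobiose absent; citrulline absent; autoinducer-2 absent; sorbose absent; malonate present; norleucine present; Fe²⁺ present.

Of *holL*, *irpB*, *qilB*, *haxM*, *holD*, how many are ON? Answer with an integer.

Cu²⁺ is absent, so VelN is active.
No repressor is bound and VelN is active, so *pexY* is transcribed.
So PexY is produced and active.
Cellobiose is absent, so QuvL is inactive.
With repressor PexY bound, *holL* is not transcribed.
→ *holL* is OFF.
Malonate is present, so HolN is inactive.
Norleucine is present, so JovY is active.
With repressor JovY bound, *irpB* is not transcribed.
→ *irpB* is OFF.
Fe²⁺ is present, so DovJ is active.
Fumarate is present, so TemP is active.
With repressor TemP bound, *qilB* is not transcribed.
→ *qilB* is OFF.
Sorbose is absent, so KepA is inactive.
Citrulline is absent, so HolM is inactive.
No activator is available at the *haxM* promoter, so *haxM* is not transcribed.
→ *haxM* is OFF.
Autoinducer-2 is absent, so ElnS is inactive.
With no repressor bound, *jovP* is transcribed.
So JovP is produced and active.
With repressor JovP bound, *holD* is not transcribed.
→ *holD* is OFF.
0 of the 5 genes are transcribed.

0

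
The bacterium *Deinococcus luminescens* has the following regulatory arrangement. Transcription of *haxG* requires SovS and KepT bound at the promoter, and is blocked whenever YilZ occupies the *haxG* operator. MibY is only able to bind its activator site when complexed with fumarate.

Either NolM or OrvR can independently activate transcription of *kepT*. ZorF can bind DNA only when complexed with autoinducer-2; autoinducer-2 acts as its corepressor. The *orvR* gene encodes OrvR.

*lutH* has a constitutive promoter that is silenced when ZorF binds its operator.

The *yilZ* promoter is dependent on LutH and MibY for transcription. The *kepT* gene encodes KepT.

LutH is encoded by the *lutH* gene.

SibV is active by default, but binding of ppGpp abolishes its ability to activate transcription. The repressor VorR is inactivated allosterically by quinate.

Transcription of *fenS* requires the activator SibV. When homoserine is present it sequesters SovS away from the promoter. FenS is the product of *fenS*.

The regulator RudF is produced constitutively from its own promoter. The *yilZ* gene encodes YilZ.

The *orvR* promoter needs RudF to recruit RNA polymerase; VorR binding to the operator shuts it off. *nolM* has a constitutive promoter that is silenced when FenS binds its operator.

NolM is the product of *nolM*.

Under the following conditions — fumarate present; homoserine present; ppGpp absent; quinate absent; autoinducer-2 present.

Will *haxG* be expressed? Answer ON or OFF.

OFF

Homoserine is present, so SovS is inactive.
ppGpp is absent, so SibV is active.
No repressor is bound and SibV is active, so *fenS* is transcribed.
So FenS is produced and active.
With repressor FenS bound, *nolM* is not transcribed.
So NolM is not produced.
Quinate is absent, so VorR is active.
RudF is produced constitutively and is active.
With repressor VorR bound, *orvR* is not transcribed.
So OrvR is not produced.
No activator is available at the *kepT* promoter, so *kepT* is not transcribed.
So KepT is not produced.
Autoinducer-2 is present, so ZorF is active.
With repressor ZorF bound, *lutH* is not transcribed.
So LutH is not produced.
Fumarate is present, so MibY is active.
Required activator LutH is absent, so *yilZ* is not transcribed.
So YilZ is not produced.
Required activator SovS is absent, so *haxG* is not transcribed.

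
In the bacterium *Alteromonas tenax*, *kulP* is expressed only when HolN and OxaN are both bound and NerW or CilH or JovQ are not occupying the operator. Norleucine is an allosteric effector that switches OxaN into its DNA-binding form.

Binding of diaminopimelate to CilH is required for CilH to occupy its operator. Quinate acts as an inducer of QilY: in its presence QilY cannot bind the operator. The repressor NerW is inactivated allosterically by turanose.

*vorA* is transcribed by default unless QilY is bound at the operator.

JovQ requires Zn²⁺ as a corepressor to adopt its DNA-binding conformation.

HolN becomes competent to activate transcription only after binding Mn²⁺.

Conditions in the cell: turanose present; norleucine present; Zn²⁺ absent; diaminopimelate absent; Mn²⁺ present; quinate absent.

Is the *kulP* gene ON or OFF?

Turanose is present, so NerW is inactive.
Diaminopimelate is absent, so CilH is inactive.
Zn²⁺ is absent, so JovQ is inactive.
Mn²⁺ is present, so HolN is active.
Norleucine is present, so OxaN is active.
No repressor is bound and HolN and OxaN are active, so *kulP* is transcribed.

ON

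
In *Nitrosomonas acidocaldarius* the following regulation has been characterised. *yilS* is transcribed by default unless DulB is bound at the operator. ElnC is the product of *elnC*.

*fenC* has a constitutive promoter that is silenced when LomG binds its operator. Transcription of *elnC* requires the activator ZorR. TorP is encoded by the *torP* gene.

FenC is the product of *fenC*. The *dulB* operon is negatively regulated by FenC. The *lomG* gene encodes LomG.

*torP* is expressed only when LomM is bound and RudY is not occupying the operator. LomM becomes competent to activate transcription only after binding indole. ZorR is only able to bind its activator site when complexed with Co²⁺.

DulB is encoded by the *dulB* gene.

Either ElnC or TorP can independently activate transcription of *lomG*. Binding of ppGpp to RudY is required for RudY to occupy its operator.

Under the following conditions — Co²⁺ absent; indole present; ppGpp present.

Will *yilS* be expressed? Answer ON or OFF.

ON

Co²⁺ is absent, so ZorR is inactive.
Required activator ZorR is absent, so *elnC* is not transcribed.
So ElnC is not produced.
Indole is present, so LomM is active.
ppGpp is present, so RudY is active.
With repressor RudY bound, *torP* is not transcribed.
So TorP is not produced.
No activator is available at the *lomG* promoter, so *lomG* is not transcribed.
So LomG is not produced.
With no repressor bound, *fenC* is transcribed.
So FenC is produced and active.
With repressor FenC bound, *dulB* is not transcribed.
So DulB is not produced.
With no repressor bound, *yilS* is transcribed.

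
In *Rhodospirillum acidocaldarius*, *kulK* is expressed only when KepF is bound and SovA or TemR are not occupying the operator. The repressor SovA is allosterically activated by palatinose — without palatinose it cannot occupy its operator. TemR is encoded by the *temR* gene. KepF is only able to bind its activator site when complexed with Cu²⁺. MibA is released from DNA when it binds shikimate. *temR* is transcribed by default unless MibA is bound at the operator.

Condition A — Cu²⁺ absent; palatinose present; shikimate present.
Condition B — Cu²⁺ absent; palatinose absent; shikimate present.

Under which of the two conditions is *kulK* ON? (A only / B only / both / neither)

neither

Condition A:
Cu²⁺ is absent, so KepF is inactive.
Palatinose is present, so SovA is active.
Shikimate is present, so MibA is inactive.
With no repressor bound, *temR* is transcribed.
So TemR is produced and active.
With repressor SovA bound, *kulK* is not transcribed.
→ *kulK* is OFF in A.
Condition B:
Cu²⁺ is absent, so KepF is inactive.
Palatinose is absent, so SovA is inactive.
Shikimate is present, so MibA is inactive.
With no repressor bound, *temR* is transcribed.
So TemR is produced and active.
With repressor TemR bound, *kulK* is not transcribed.
→ *kulK* is OFF in B.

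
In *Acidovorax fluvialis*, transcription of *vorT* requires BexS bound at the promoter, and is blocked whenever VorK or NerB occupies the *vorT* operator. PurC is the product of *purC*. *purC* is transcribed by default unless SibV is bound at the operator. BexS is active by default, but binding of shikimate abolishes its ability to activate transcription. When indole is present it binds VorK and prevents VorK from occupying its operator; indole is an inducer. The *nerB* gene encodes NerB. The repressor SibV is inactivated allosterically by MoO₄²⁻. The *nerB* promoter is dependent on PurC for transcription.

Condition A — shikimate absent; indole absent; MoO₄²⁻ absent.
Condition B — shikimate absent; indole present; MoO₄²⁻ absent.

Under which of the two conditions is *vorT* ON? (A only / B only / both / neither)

Condition A:
Shikimate is absent, so BexS is active.
Indole is absent, so VorK is active.
MoO₄²⁻ is absent, so SibV is active.
With repressor SibV bound, *purC* is not transcribed.
So PurC is not produced.
Required activator PurC is absent, so *nerB* is not transcribed.
So NerB is not produced.
With repressor VorK bound, *vorT* is not transcribed.
→ *vorT* is OFF in A.
Condition B:
Shikimate is absent, so BexS is active.
Indole is present, so VorK is inactive.
MoO₄²⁻ is absent, so SibV is active.
With repressor SibV bound, *purC* is not transcribed.
So PurC is not produced.
Required activator PurC is absent, so *nerB* is not transcribed.
So NerB is not produced.
No repressor is bound and BexS is active, so *vorT* is transcribed.
→ *vorT* is ON in B.

B only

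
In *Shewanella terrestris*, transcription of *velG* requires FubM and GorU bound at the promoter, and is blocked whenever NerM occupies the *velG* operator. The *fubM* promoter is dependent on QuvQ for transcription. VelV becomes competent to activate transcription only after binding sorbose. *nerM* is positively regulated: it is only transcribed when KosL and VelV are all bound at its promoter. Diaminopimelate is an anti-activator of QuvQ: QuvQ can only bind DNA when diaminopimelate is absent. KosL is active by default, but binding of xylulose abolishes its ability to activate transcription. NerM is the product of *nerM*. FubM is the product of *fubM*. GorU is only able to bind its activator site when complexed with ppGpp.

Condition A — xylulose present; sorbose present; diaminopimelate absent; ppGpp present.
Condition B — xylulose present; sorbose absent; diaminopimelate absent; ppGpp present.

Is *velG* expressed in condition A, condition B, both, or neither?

both

Condition A:
Xylulose is present, so KosL is inactive.
Sorbose is present, so VelV is active.
Required activator KosL is absent, so *nerM* is not transcribed.
So NerM is not produced.
Diaminopimelate is absent, so QuvQ is active.
No repressor is bound and QuvQ is active, so *fubM* is transcribed.
So FubM is produced and active.
ppGpp is present, so GorU is active.
No repressor is bound and FubM and GorU are active, so *velG* is transcribed.
→ *velG* is ON in A.
Condition B:
Xylulose is present, so KosL is inactive.
Sorbose is absent, so VelV is inactive.
Required activator KosL is absent, so *nerM* is not transcribed.
So NerM is not produced.
Diaminopimelate is absent, so QuvQ is active.
No repressor is bound and QuvQ is active, so *fubM* is transcribed.
So FubM is produced and active.
ppGpp is present, so GorU is active.
No repressor is bound and FubM and GorU are active, so *velG* is transcribed.
→ *velG* is ON in B.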